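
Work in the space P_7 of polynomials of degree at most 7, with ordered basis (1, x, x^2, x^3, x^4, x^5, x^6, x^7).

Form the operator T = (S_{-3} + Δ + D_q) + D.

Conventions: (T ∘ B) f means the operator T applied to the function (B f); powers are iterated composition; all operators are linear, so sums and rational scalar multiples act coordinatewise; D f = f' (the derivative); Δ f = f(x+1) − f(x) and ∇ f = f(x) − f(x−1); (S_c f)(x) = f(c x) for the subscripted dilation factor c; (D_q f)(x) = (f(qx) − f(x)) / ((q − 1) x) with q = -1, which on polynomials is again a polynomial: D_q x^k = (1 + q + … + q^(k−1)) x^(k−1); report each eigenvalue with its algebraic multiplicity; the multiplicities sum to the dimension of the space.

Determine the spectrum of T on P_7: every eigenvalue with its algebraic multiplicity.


image of 1: 1
image of x: -3x + 3
image of x^2: 9x^2 + 4x + 1
image of x^3: -27x^3 + 7x^2 + 3x + 1
image of x^4: 81x^4 + 8x^3 + 6x^2 + 4x + 1
image of x^5: -243x^5 + 11x^4 + 10x^3 + 10x^2 + 5x + 1
image of x^6: 729x^6 + 12x^5 + 15x^4 + 20x^3 + 15x^2 + 6x + 1
image of x^7: -2187x^7 + 15x^6 + 21x^5 + 35x^4 + 35x^3 + 21x^2 + 7x + 1
the matrix is upper triangular; its diagonal is (1, -3, 9, -27, 81, -243, 729, -2187)
for a triangular matrix the eigenvalues are the diagonal entries, with algebraic multiplicity their repetition count

λ = -2187 (multiplicity 1), λ = -243 (multiplicity 1), λ = -27 (multiplicity 1), λ = -3 (multiplicity 1), λ = 1 (multiplicity 1), λ = 9 (multiplicity 1), λ = 81 (multiplicity 1), λ = 729 (multiplicity 1)


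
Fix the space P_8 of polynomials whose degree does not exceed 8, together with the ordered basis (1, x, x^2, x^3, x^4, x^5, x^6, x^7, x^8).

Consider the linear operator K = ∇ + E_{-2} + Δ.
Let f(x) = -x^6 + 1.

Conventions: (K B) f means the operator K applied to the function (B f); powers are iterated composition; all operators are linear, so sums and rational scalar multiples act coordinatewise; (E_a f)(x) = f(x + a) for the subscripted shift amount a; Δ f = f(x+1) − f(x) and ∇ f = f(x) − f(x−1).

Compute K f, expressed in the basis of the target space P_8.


∇ f = -6x^5 + 15x^4 - 20x^3 + 15x^2 - 6x + 1
E_{-2} f = -x^6 + 12x^5 - 60x^4 + 160x^3 - 240x^2 + 192x - 63
Δ f = -6x^5 - 15x^4 - 20x^3 - 15x^2 - 6x - 1
(∇ + E_{-2} + Δ) f = -x^6 - 60x^4 + 120x^3 - 240x^2 + 180x - 63

the image equals g(x) = -x^6 - 60x^4 + 120x^3 - 240x^2 + 180x - 63


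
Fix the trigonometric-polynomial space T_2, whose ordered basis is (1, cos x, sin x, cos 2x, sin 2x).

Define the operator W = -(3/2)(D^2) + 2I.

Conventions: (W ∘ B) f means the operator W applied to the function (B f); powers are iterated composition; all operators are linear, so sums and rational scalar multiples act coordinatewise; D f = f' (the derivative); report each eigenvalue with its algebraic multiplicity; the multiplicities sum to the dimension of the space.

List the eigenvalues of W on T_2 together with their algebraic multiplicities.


image of 1: 2
image of cos x: (7/2)cos x
image of sin x: (7/2)sin x
image of cos 2x: 8cos 2x
image of sin 2x: 8sin 2x
the matrix is diagonal; its diagonal is (2, 7/2, 7/2, 8, 8)
for a triangular matrix the eigenvalues are the diagonal entries, with algebraic multiplicity their repetition count

λ = 2 (multiplicity 1), λ = 7/2 (multiplicity 2), λ = 8 (multiplicity 2)


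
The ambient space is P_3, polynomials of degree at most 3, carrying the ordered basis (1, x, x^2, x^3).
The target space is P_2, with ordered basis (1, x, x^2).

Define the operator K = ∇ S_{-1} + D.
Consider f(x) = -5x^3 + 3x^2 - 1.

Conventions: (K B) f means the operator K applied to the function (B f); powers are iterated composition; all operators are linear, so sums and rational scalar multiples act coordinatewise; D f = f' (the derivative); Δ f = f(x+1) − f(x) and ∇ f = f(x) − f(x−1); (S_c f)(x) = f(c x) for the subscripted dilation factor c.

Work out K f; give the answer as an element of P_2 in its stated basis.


S_{-1} f = 5x^3 + 3x^2 - 1
∇ S_{-1} f = 15x^2 - 9x + 2
D f = -15x^2 + 6x
(∇ S_{-1} + D) f = -3x + 2

g(x) = -3x + 2


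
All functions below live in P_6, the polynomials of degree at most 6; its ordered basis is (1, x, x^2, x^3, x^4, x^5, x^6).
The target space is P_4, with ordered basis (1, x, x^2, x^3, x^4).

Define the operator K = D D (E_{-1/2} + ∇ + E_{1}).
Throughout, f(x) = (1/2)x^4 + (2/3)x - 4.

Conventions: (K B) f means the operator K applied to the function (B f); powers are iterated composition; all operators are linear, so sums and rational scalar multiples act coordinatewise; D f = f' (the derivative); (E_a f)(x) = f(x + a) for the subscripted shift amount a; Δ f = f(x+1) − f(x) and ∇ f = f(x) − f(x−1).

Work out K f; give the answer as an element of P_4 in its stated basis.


the image equals g(x) = 12x^2 + 18x + 3/2

E_{-1/2} f = (1/2)x^4 - x^3 + (3/4)x^2 + (5/12)x - 413/96
∇ f = 2x^3 - 3x^2 + 2x + 1/6
E_{1} f = (1/2)x^4 + 2x^3 + 3x^2 + (8/3)x - 17/6
(E_{-1/2} + ∇ + E_{1}) f = x^4 + 3x^3 + (3/4)x^2 + (61/12)x - 223/32
D (E_{-1/2} + ∇ + E_{1}) f = 4x^3 + 9x^2 + (3/2)x + 61/12
D D (E_{-1/2} + ∇ + E_{1}) f = 12x^2 + 18x + 3/2


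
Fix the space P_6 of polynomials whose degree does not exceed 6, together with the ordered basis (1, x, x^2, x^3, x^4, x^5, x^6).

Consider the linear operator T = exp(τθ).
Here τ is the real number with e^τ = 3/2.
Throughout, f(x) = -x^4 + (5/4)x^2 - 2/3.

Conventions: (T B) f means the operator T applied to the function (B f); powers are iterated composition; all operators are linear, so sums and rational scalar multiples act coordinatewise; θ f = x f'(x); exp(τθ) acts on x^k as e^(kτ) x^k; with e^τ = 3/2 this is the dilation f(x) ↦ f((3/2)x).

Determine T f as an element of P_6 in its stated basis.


the image equals g(x) = -(81/16)x^4 + (45/16)x^2 - 2/3

exp(τθ) x^k = e^(kτ) x^k; with e^τ = 3/2 this sends x^k to (3/2)^k x^k
x^2 ↦ 9/4 x^2
x^4 ↦ 81/16 x^4
applying this coordinatewise to f: exp(τθ) f = -(81/16)x^4 + (45/16)x^2 - 2/3


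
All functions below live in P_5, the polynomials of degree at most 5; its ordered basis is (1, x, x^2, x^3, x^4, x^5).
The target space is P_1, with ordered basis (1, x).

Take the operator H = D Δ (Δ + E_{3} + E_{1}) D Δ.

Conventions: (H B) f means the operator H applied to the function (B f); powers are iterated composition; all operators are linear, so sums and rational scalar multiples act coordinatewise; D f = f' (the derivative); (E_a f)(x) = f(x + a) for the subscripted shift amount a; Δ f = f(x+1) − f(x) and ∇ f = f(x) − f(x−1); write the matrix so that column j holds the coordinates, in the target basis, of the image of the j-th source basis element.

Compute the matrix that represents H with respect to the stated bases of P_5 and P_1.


the matrix is [[0, 0, 0, 0, 48, 840]; [0, 0, 0, 0, 0, 240]] (rows listed top to bottom)

image of 1: 0
image of x: 0
image of x^2: 0
image of x^3: 0
image of x^4: 48
image of x^5: 240x + 840
each image's coordinates form column j of the matrix


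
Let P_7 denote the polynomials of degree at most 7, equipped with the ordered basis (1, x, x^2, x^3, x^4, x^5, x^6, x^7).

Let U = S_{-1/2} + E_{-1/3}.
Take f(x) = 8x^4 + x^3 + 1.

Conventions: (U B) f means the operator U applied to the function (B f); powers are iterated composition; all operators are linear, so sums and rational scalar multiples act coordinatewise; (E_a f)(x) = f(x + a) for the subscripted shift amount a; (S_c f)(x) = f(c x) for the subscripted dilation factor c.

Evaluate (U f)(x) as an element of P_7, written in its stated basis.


the result is g(x) = (17/2)x^4 - (235/24)x^3 + (13/3)x^2 - (23/27)x + 167/81

S_{-1/2} f = (1/2)x^4 - (1/8)x^3 + 1
E_{-1/3} f = 8x^4 - (29/3)x^3 + (13/3)x^2 - (23/27)x + 86/81
(S_{-1/2} + E_{-1/3}) f = (17/2)x^4 - (235/24)x^3 + (13/3)x^2 - (23/27)x + 167/81


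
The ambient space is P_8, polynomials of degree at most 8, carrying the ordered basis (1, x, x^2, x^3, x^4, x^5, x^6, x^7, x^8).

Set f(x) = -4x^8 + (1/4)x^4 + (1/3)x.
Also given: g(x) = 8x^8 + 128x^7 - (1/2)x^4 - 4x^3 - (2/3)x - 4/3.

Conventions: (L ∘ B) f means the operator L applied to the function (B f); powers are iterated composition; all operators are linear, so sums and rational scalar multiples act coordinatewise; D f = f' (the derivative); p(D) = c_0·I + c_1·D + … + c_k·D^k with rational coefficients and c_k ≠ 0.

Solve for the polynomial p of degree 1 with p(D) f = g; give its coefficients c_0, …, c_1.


c_0 = -2, c_1 = -4

D^0 f = -4x^8 + (1/4)x^4 + (1/3)x
D^1 f = -32x^7 + x^3 + 1/3
matching coefficients of g against c_0 f + c_1 Df + … from the top degree down determines the c_i
solution: c_0 = -2, c_1 = -4


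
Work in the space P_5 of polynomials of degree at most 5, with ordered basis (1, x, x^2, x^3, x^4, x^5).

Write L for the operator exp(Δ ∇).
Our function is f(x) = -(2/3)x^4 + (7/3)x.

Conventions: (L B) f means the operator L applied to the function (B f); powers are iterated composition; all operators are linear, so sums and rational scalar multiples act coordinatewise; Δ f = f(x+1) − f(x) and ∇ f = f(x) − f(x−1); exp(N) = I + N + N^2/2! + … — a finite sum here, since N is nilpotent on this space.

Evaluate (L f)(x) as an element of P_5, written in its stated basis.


order-1 term: -8x^2 - 4/3
order-2 term: -8
the series for exp(Δ ∇) f terminates at order 2
exp(Δ ∇) f = -(2/3)x^4 - 8x^2 + (7/3)x - 28/3

the result is g(x) = -(2/3)x^4 - 8x^2 + (7/3)x - 28/3


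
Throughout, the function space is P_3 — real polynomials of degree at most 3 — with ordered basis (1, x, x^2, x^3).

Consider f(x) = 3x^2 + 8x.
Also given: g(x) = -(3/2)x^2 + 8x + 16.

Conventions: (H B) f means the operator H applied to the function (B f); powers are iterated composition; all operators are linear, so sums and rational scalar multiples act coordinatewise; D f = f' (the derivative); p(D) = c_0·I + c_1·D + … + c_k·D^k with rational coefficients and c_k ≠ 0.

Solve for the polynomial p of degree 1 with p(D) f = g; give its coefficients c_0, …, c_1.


c_0 = -1/2, c_1 = 2

D^0 f = 3x^2 + 8x
D^1 f = 6x + 8
matching coefficients of g against c_0 f + c_1 Df + … from the top degree down determines the c_i
solution: c_0 = -1/2, c_1 = 2


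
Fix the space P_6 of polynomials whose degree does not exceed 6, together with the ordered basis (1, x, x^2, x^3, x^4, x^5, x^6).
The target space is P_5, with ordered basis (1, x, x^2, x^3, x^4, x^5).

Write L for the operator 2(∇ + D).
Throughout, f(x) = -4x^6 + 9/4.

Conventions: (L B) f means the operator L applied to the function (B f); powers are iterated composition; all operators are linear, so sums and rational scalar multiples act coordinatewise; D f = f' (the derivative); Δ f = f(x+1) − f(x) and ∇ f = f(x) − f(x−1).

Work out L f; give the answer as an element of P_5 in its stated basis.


∇ f = -24x^5 + 60x^4 - 80x^3 + 60x^2 - 24x + 4
D f = -24x^5
(∇ + D) f = -48x^5 + 60x^4 - 80x^3 + 60x^2 - 24x + 4
(2(∇ + D)) f = -96x^5 + 120x^4 - 160x^3 + 120x^2 - 48x + 8

the result is g(x) = -96x^5 + 120x^4 - 160x^3 + 120x^2 - 48x + 8


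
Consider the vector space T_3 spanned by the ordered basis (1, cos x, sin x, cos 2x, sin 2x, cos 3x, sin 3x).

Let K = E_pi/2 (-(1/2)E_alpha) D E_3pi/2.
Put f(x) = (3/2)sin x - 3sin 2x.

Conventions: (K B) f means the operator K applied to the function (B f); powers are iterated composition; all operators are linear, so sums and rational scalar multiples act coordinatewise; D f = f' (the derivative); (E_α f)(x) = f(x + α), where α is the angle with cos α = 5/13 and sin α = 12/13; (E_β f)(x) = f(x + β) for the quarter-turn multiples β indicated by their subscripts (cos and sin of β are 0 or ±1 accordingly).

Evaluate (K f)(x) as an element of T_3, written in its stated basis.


E_3pi/2 f = -(3/2)cos x + 3sin 2x
D E_3pi/2 f = (3/2)sin x + 6cos 2x
E_alpha (D E_3pi/2) f = (18/13)cos x + (15/26)sin x - (714/169)cos 2x - (720/169)sin 2x
(-(1/2)E_alpha) (D E_3pi/2) f = -(9/13)cos x - (15/52)sin x + (357/169)cos 2x + (360/169)sin 2x
E_pi/2 (-(1/2)E_alpha) (D E_3pi/2) f = -(15/52)cos x + (9/13)sin x - (357/169)cos 2x - (360/169)sin 2x

the result is g(x) = -(15/52)cos x + (9/13)sin x - (357/169)cos 2x - (360/169)sin 2x


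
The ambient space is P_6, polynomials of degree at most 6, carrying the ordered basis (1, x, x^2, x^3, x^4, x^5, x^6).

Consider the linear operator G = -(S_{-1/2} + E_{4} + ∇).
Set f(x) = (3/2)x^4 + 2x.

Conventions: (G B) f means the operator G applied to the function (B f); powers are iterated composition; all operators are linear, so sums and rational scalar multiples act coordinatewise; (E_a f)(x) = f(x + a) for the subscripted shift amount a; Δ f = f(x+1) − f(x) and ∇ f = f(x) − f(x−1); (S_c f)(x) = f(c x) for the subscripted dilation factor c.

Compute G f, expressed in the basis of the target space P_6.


S_{-1/2} f = (3/32)x^4 - x
E_{4} f = (3/2)x^4 + 24x^3 + 144x^2 + 386x + 392
∇ f = 6x^3 - 9x^2 + 6x + 1/2
(S_{-1/2} + E_{4} + ∇) f = (51/32)x^4 + 30x^3 + 135x^2 + 391x + 785/2
(-(S_{-1/2} + E_{4} + ∇)) f = -(51/32)x^4 - 30x^3 - 135x^2 - 391x - 785/2

g(x) = -(51/32)x^4 - 30x^3 - 135x^2 - 391x - 785/2


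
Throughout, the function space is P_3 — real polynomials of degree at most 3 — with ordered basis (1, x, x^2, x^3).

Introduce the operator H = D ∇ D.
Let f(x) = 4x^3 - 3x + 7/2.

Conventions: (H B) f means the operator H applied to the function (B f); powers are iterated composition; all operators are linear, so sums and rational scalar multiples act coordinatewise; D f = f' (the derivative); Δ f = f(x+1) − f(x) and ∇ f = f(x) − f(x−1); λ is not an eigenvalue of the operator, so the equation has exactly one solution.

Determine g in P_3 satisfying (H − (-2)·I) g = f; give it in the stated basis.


write g with unknown coordinates in the stated basis and equate coefficients in (H − (-2)·I) g = f
solving from the highest basis element down gives g = 2x^3 - (3/2)x - 17/4
check: H g = 12
so H g − (-2)·g = 4x^3 - 3x + 7/2 = f ✓

g(x) = 2x^3 - (3/2)x - 17/4


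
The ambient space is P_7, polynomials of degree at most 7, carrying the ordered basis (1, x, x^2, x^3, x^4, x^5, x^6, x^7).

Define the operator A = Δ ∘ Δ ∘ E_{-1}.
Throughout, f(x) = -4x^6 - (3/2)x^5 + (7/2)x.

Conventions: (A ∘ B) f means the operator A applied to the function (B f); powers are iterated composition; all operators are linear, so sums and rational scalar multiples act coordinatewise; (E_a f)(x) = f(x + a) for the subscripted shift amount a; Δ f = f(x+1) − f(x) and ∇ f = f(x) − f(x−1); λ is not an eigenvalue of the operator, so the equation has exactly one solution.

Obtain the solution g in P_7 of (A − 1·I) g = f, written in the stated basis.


g(x) = 4x^6 + (3/2)x^5 + 120x^4 + 30x^3 + 1560x^2 + (383/2)x + 3368

write g with unknown coordinates in the stated basis and equate coefficients in (A − 1·I) g = f
solving from the highest basis element down gives g = 4x^6 + (3/2)x^5 + 120x^4 + 30x^3 + 1560x^2 + (383/2)x + 3368
check: A g = 120x^4 + 30x^3 + 1560x^2 + 195x + 3368
so A g − 1·g = -4x^6 - (3/2)x^5 + (7/2)x = f ✓


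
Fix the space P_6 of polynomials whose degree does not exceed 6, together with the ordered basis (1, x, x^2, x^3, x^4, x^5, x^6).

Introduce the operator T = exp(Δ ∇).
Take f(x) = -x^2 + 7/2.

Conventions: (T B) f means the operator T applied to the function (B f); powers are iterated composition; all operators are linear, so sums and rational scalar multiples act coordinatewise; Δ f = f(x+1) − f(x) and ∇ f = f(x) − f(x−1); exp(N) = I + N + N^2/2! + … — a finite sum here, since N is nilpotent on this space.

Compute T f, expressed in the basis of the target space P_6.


g(x) = -x^2 + 3/2

order-1 term: -2
the series for exp(Δ ∇) f terminates at order 1
exp(Δ ∇) f = -x^2 + 3/2


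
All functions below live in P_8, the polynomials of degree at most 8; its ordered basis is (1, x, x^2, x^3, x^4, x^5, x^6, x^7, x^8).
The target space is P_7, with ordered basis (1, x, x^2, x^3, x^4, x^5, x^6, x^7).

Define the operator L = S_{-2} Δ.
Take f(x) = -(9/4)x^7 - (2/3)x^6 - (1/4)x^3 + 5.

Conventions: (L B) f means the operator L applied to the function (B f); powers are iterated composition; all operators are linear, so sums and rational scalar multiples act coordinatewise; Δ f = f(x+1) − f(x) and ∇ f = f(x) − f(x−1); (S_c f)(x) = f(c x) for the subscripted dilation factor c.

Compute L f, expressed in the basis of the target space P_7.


the image equals g(x) = -1008x^6 + 1640x^5 - 1420x^4 + (2210/3)x^3 - 232x^2 + 41x - 19/6

Δ f = -(63/4)x^6 - (205/4)x^5 - (355/4)x^4 - (1105/12)x^3 - 58x^2 - (41/2)x - 19/6
S_{-2} Δ f = -1008x^6 + 1640x^5 - 1420x^4 + (2210/3)x^3 - 232x^2 + 41x - 19/6


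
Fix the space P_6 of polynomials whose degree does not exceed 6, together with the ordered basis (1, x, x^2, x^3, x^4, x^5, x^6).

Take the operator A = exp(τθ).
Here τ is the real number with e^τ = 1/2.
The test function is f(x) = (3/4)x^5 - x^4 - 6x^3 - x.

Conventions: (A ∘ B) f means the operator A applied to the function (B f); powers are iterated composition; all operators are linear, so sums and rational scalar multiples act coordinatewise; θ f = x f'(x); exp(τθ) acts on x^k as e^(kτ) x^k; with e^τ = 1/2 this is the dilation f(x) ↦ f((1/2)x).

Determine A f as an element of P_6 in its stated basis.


exp(τθ) x^k = e^(kτ) x^k; with e^τ = 1/2 this sends x^k to (1/2)^k x^k
x ↦ 1/2 x
x^3 ↦ 1/8 x^3
x^4 ↦ 1/16 x^4
x^5 ↦ 1/32 x^5
applying this coordinatewise to f: exp(τθ) f = (3/128)x^5 - (1/16)x^4 - (3/4)x^3 - (1/2)x

g(x) = (3/128)x^5 - (1/16)x^4 - (3/4)x^3 - (1/2)x


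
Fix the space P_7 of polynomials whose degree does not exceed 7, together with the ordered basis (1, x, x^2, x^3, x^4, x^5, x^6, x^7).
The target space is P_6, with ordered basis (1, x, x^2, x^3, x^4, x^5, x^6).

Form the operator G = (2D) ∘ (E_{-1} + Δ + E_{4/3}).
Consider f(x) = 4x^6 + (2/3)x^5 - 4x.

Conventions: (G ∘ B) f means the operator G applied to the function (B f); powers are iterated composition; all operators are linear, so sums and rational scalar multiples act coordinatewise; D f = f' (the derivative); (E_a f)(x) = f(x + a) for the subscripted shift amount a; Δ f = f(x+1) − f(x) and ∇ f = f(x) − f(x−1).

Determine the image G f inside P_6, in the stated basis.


E_{-1} f = 4x^6 - (70/3)x^5 + (170/3)x^4 - (220/3)x^3 + (160/3)x^2 - (74/3)x + 22/3
Δ f = 24x^5 + (190/3)x^4 + (260/3)x^3 + (200/3)x^2 + (82/3)x + 2/3
E_{4/3} f = 4x^6 + (98/3)x^5 + (1000/9)x^4 + (5440/27)x^3 + (16640/81)x^2 + (26164/243)x + 1616/81
(E_{-1} + Δ + E_{4/3}) f = 8x^6 + (100/3)x^5 + (2080/9)x^4 + (5800/27)x^3 + (26360/81)x^2 + (26812/243)x + 2264/81
D (E_{-1} + Δ + E_{4/3}) f = 48x^5 + (500/3)x^4 + (8320/9)x^3 + (5800/9)x^2 + (52720/81)x + 26812/243
(2D) (E_{-1} + Δ + E_{4/3}) f = 96x^5 + (1000/3)x^4 + (16640/9)x^3 + (11600/9)x^2 + (105440/81)x + 53624/243

g(x) = 96x^5 + (1000/3)x^4 + (16640/9)x^3 + (11600/9)x^2 + (105440/81)x + 53624/243


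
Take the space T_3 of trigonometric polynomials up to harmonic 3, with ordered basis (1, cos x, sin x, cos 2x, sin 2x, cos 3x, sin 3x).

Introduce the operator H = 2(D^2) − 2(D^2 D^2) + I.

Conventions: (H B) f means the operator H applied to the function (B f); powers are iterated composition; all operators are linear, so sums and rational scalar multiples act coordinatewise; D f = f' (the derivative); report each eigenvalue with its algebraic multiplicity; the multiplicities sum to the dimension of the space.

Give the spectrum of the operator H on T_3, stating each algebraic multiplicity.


λ = -179 (multiplicity 2), λ = -39 (multiplicity 2), λ = -3 (multiplicity 2), λ = 1 (multiplicity 1)

image of 1: 1
image of cos x: -3cos x
image of sin x: -3sin x
image of cos 2x: -39cos 2x
image of sin 2x: -39sin 2x
image of cos 3x: -179cos 3x
image of sin 3x: -179sin 3x
the matrix is diagonal; its diagonal is (1, -3, -3, -39, -39, -179, -179)
for a triangular matrix the eigenvalues are the diagonal entries, with algebraic multiplicity their repetition count


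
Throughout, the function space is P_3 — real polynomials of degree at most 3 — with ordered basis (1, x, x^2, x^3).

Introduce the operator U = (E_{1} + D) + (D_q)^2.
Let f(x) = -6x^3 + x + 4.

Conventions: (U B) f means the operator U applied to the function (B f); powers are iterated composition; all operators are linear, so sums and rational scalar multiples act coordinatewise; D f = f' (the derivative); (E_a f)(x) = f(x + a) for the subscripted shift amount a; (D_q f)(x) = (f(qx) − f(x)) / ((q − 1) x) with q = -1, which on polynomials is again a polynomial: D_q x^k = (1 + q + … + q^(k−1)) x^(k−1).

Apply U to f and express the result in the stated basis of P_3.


the result is g(x) = -6x^3 - 36x^2 - 17x

E_{1} f = -6x^3 - 18x^2 - 17x - 1
D f = -18x^2 + 1
(E_{1} + D) f = -6x^3 - 36x^2 - 17x
D_q f = -6x^2 + 1
D_q D_q f = 0
((E_{1} + D) + (D_q)^2) f = -6x^3 - 36x^2 - 17x


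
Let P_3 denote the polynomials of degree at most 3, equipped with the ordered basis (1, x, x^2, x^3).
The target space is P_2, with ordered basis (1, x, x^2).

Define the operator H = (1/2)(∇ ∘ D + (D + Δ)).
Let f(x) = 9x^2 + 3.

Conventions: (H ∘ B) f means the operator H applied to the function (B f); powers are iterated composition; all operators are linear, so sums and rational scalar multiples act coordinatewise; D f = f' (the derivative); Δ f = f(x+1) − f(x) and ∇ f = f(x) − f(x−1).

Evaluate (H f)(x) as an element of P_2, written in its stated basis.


D f = 18x
∇ D f = 18
D f = 18x
Δ f = 18x + 9
(D + Δ) f = 36x + 9
(∇ ∘ D + (D + Δ)) f = 36x + 27
((1/2)(∇ ∘ D + (D + Δ))) f = 18x + 27/2

the result is g(x) = 18x + 27/2


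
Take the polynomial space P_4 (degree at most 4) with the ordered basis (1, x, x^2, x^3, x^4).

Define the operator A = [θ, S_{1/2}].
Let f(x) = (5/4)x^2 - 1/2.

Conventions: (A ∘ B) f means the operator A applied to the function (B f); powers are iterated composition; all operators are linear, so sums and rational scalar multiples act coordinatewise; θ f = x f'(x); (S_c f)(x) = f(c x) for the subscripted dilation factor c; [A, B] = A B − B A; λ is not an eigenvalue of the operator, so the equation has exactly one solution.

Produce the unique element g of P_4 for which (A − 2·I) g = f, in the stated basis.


write g with unknown coordinates in the stated basis and equate coefficients in (A − 2·I) g = f
solving from the highest basis element down gives g = -(5/8)x^2 + 1/4
check: A g = 0
so A g − 2·g = (5/4)x^2 - 1/2 = f ✓

the image equals g(x) = -(5/8)x^2 + 1/4


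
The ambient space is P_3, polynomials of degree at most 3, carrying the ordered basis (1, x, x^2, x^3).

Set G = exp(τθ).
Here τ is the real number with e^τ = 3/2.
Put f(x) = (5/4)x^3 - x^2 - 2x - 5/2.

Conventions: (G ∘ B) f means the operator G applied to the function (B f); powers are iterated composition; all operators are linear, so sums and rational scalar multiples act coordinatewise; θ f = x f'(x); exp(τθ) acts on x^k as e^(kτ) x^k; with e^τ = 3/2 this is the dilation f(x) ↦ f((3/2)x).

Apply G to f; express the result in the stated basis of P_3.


the result is g(x) = (135/32)x^3 - (9/4)x^2 - 3x - 5/2

exp(τθ) x^k = e^(kτ) x^k; with e^τ = 3/2 this sends x^k to (3/2)^k x^k
x ↦ 3/2 x
x^2 ↦ 9/4 x^2
x^3 ↦ 27/8 x^3
applying this coordinatewise to f: exp(τθ) f = (135/32)x^3 - (9/4)x^2 - 3x - 5/2


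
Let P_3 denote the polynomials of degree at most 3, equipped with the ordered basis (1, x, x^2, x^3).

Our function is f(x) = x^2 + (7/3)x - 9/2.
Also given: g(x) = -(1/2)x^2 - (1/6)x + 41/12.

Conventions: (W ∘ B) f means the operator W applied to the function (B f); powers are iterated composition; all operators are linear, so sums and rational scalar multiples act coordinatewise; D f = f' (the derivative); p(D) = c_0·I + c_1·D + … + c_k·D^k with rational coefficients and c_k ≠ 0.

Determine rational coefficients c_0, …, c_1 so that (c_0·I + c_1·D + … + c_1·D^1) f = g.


p(D) = -(1/2)·I + (1/2)·D, i.e. c_0 = -1/2, c_1 = 1/2

D^0 f = x^2 + (7/3)x - 9/2
D^1 f = 2x + 7/3
matching coefficients of g against c_0 f + c_1 Df + … from the top degree down determines the c_i
solution: c_0 = -1/2, c_1 = 1/2


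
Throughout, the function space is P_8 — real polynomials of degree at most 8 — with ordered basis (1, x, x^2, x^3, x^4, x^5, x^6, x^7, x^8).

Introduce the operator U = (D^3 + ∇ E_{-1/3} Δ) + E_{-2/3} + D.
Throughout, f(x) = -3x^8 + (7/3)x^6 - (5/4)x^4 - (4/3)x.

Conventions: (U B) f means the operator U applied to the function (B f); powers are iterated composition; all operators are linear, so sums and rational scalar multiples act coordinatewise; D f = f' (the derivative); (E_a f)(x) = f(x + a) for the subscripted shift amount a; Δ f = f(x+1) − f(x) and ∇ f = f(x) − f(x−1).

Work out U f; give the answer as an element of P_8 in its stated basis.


D f = -24x^7 + 14x^5 - 5x^3 - 4/3
D D f = -168x^6 + 70x^4 - 15x^2
D D D f = -1008x^5 + 280x^3 - 30x
Δ f = -24x^7 - 84x^6 - 154x^5 - 175x^4 - (379/3)x^3 - (113/2)x^2 - 15x - 13/4
E_{-1/3} Δ f = -24x^7 - 28x^6 - 42x^5 - (245/9)x^4 - (331/27)x^3 - (59/18)x^2 - (287/243)x - 4315/2916
∇ E_{-1/3} Δ f = -168x^6 + 336x^5 - 630x^4 + (5320/9)x^3 - (3397/9)x^2 + (394/3)x - 10177/486
(D^3 + ∇ E_{-1/3} Δ) f = -168x^6 - 672x^5 - 630x^4 + (7840/9)x^3 - (3397/9)x^2 + (304/3)x - 10177/486
E_{-2/3} f = -3x^8 + 16x^7 - 35x^6 + (364/9)x^5 - (2935/108)x^4 + (314/27)x^3 - (922/243)x^2 - (212/729)x + 532/729
D f = -24x^7 + 14x^5 - 5x^3 - 4/3
((D^3 + ∇ E_{-1/3} Δ) + E_{-2/3} + D) f = -3x^8 - 8x^7 - 203x^6 - (5558/9)x^5 - (70975/108)x^4 + (23699/27)x^3 - (92641/243)x^2 + (73660/729)x - 31411/1458

g(x) = -3x^8 - 8x^7 - 203x^6 - (5558/9)x^5 - (70975/108)x^4 + (23699/27)x^3 - (92641/243)x^2 + (73660/729)x - 31411/1458


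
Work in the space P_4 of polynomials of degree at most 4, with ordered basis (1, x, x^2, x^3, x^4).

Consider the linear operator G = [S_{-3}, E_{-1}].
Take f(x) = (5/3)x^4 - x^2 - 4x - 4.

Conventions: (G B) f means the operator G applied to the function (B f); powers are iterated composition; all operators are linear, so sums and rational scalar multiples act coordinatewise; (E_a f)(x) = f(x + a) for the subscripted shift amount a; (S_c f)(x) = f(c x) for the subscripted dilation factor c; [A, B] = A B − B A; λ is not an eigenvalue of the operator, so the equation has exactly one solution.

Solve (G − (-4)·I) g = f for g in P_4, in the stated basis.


g(x) = (5/12)x^4 - 45x^3 - (4681/4)x^2 + (15591/2)x + 15442/3

write g with unknown coordinates in the stated basis and equate coefficients in (G − (-4)·I) g = f
solving from the highest basis element down gives g = (5/12)x^4 - 45x^3 - (4681/4)x^2 + (15591/2)x + 15442/3
check: G g = 180x^3 + 4680x^2 - 31186x - 61780/3
so G g − (-4)·g = (5/3)x^4 - x^2 - 4x - 4 = f ✓


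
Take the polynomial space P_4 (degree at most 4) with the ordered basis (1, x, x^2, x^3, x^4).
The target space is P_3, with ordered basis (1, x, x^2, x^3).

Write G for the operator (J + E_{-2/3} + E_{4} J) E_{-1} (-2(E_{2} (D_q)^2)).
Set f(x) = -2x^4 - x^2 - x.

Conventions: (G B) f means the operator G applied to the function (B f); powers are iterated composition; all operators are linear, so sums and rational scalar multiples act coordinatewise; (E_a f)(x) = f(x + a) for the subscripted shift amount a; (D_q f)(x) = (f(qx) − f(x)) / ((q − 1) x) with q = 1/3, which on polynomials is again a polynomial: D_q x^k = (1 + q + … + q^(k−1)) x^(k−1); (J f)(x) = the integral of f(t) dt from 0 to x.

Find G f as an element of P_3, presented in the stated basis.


the result is g(x) = (4160/729)x^3 + (14560/243)x^2 + (170288/729)x + 805000/2187

D_q f = -(80/27)x^3 - (4/3)x - 1
D_q D_q f = -(1040/243)x^2 - 4/3
E_{2} (D_q)^2 f = -(1040/243)x^2 - (4160/243)x - 4484/243
(-2(E_{2} (D_q)^2)) f = (2080/243)x^2 + (8320/243)x + 8968/243
E_{-1} (-2(E_{2} (D_q)^2)) f = (2080/243)x^2 + (4160/243)x + 2728/243
J E_{-1} (-2(E_{2} (D_q)^2)) f = (2080/729)x^3 + (2080/243)x^2 + (2728/243)x
E_{-2/3} E_{-1} (-2(E_{2} (D_q)^2)) f = (2080/243)x^2 + (4160/729)x + 7912/2187
J E_{-1} (-2(E_{2} (D_q)^2)) f = (2080/729)x^3 + (2080/243)x^2 + (2728/243)x
E_{4} J E_{-1} (-2(E_{2} (D_q)^2)) f = (2080/729)x^3 + (10400/243)x^2 + (52648/243)x + 265696/729
(J + E_{-2/3} + E_{4} J) E_{-1} (-2(E_{2} (D_q)^2)) f = (4160/729)x^3 + (14560/243)x^2 + (170288/729)x + 805000/2187


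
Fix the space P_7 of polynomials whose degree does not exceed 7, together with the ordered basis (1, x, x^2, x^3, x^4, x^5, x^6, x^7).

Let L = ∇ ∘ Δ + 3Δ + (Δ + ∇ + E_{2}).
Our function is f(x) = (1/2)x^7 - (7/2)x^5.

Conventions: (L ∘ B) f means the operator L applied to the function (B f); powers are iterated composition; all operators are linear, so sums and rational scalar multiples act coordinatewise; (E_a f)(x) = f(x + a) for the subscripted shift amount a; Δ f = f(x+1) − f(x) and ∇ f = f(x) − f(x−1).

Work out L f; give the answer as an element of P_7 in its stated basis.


the result is g(x) = (1/2)x^7 + (49/2)x^6 + 91x^5 + 105x^4 + (105/2)x^3 - (133/2)x^2 - 126x - 63

Δ f = (7/2)x^6 + (21/2)x^5 - (35/2)x^3 - (49/2)x^2 - 14x - 3
∇ Δ f = 21x^5 - 35x^3 - 28x
Δ f = (7/2)x^6 + (21/2)x^5 - (35/2)x^3 - (49/2)x^2 - 14x - 3
(3Δ) f = (21/2)x^6 + (63/2)x^5 - (105/2)x^3 - (147/2)x^2 - 42x - 9
Δ f = (7/2)x^6 + (21/2)x^5 - (35/2)x^3 - (49/2)x^2 - 14x - 3
∇ f = (7/2)x^6 - (21/2)x^5 + (35/2)x^3 - (49/2)x^2 + 14x - 3
E_{2} f = (1/2)x^7 + 7x^6 + (77/2)x^5 + 105x^4 + 140x^3 + 56x^2 - 56x - 48
(Δ + ∇ + E_{2}) f = (1/2)x^7 + 14x^6 + (77/2)x^5 + 105x^4 + 140x^3 + 7x^2 - 56x - 54
(∇ ∘ Δ + 3Δ + (Δ + ∇ + E_{2})) f = (1/2)x^7 + (49/2)x^6 + 91x^5 + 105x^4 + (105/2)x^3 - (133/2)x^2 - 126x - 63


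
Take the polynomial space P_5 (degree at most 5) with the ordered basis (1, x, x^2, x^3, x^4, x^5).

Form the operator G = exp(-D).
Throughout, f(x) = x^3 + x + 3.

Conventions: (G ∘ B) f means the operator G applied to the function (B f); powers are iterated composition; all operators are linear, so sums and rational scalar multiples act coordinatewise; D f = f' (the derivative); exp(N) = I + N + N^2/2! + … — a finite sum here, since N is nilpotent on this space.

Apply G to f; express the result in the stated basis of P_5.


the result is g(x) = x^3 - 3x^2 + 4x + 1

order-1 term: -3x^2 - 1
order-2 term: 3x
order-3 term: -1
the series for exp(-D) f terminates at order 3
exp(-D) f = x^3 - 3x^2 + 4x + 1


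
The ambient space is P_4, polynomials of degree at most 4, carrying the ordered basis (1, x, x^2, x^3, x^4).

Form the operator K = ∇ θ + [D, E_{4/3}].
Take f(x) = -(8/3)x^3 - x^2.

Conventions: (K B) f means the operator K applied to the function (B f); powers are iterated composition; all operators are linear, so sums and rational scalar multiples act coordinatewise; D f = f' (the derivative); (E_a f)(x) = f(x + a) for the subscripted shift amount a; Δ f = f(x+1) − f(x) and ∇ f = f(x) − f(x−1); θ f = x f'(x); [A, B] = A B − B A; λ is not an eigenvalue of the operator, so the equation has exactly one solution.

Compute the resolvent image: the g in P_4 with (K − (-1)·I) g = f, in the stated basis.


write g with unknown coordinates in the stated basis and equate coefficients in (K − (-1)·I) g = f
solving from the highest basis element down gives g = -(8/3)x^3 + 23x^2 - 116x + 170
check: K g = -24x^2 + 116x - 170
so K g − (-1)·g = -(8/3)x^3 - x^2 = f ✓

the image equals g(x) = -(8/3)x^3 + 23x^2 - 116x + 170


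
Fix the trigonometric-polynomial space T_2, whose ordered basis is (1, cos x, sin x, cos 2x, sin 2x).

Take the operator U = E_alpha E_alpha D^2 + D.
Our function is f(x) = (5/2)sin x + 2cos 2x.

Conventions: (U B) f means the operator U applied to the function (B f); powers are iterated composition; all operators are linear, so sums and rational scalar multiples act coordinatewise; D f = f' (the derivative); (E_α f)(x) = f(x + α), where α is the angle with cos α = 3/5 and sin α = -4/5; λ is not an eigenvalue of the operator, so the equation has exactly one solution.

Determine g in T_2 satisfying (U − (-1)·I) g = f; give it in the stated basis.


write g with unknown coordinates in the stated basis and equate coefficients in (U − (-1)·I) g = f
solving from the highest basis element down gives g = -(245/274)cos x + (80/137)sin x + (5466/11965)cos 2x - (188/11965)sin 2x
check: U g = (245/274)cos x + (525/274)sin x + (18464/11965)cos 2x + (188/11965)sin 2x
so U g − (-1)·g = (5/2)sin x + 2cos 2x = f ✓

the image equals g(x) = -(245/274)cos x + (80/137)sin x + (5466/11965)cos 2x - (188/11965)sin 2x


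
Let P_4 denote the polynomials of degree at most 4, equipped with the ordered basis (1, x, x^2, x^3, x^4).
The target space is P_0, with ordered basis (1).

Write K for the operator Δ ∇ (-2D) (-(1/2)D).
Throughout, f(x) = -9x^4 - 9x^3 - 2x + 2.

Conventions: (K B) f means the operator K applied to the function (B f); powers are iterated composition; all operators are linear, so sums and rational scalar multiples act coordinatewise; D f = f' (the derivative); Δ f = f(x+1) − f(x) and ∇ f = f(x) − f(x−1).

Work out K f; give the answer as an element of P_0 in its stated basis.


D f = -36x^3 - 27x^2 - 2
(-(1/2)D) f = 18x^3 + (27/2)x^2 + 1
D (-(1/2)D) f = 54x^2 + 27x
(-2D) (-(1/2)D) f = -108x^2 - 54x
∇ ((-2D) (-(1/2)D)) f = -216x + 54
Δ ∇ ((-2D) (-(1/2)D)) f = -216

the result is g(x) = -216


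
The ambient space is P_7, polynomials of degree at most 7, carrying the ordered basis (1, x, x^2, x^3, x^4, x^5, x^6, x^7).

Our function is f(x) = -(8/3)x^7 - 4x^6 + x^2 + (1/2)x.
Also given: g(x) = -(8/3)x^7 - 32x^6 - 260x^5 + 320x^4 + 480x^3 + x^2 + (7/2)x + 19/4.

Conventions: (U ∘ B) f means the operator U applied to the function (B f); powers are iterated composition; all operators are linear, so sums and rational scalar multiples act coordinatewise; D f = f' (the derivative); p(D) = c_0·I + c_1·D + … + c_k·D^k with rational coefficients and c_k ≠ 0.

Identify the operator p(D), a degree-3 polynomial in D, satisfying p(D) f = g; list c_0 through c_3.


c_0 = 1, c_1 = 3/2, c_2 = 2, c_3 = -1

D^0 f = -(8/3)x^7 - 4x^6 + x^2 + (1/2)x
D^1 f = -(56/3)x^6 - 24x^5 + 2x + 1/2
D^2 f = -112x^5 - 120x^4 + 2
D^3 f = -560x^4 - 480x^3
matching coefficients of g against c_0 f + c_1 Df + … from the top degree down determines the c_i
solution: c_0 = 1, c_1 = 3/2, c_2 = 2, c_3 = -1


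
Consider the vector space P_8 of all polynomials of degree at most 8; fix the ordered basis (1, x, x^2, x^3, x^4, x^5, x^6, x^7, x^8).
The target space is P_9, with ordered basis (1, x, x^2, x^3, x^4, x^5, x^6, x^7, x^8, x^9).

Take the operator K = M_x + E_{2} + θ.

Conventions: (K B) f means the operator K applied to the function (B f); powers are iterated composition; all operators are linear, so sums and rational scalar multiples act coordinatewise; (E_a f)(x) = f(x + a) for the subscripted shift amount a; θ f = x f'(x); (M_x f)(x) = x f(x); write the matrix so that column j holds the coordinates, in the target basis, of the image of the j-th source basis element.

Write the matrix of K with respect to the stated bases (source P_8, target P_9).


image of 1: x + 1
image of x: x^2 + 2x + 2
image of x^2: x^3 + 3x^2 + 4x + 4
image of x^3: x^4 + 4x^3 + 6x^2 + 12x + 8
image of x^4: x^5 + 5x^4 + 8x^3 + 24x^2 + 32x + 16
image of x^5: x^6 + 6x^5 + 10x^4 + 40x^3 + 80x^2 + 80x + 32
image of x^6: x^7 + 7x^6 + 12x^5 + 60x^4 + 160x^3 + 240x^2 + 192x + 64
image of x^7: x^8 + 8x^7 + 14x^6 + 84x^5 + 280x^4 + 560x^3 + 672x^2 + 448x + 128
image of x^8: x^9 + 9x^8 + 16x^7 + 112x^6 + 448x^5 + 1120x^4 + 1792x^3 + 1792x^2 + 1024x + 256
each image's coordinates form column j of the matrix

the matrix is [[1, 2, 4, 8, 16, 32, 64, 128, 256]; [1, 2, 4, 12, 32, 80, 192, 448, 1024]; [0, 1, 3, 6, 24, 80, 240, 672, 1792]; [0, 0, 1, 4, 8, 40, 160, 560, 1792]; [0, 0, 0, 1, 5, 10, 60, 280, 1120]; [0, 0, 0, 0, 1, 6, 12, 84, 448]; [0, 0, 0, 0, 0, 1, 7, 14, 112]; [0, 0, 0, 0, 0, 0, 1, 8, 16]; [0, 0, 0, 0, 0, 0, 0, 1, 9]; [0, 0, 0, 0, 0, 0, 0, 0, 1]] (rows listed top to bottom)


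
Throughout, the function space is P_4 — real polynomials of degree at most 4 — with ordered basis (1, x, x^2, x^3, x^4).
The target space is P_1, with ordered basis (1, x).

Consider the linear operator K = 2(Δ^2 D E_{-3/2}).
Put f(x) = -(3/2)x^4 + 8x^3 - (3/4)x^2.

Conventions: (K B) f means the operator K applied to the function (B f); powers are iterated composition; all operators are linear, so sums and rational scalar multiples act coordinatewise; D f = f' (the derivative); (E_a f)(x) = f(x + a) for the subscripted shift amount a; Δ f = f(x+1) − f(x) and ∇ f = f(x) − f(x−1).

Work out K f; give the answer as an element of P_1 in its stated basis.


the image equals g(x) = -72x + 132

E_{-3/2} f = -(3/2)x^4 + 17x^3 - 57x^2 + (153/2)x - 1161/32
D E_{-3/2} f = -6x^3 + 51x^2 - 114x + 153/2
Δ (D E_{-3/2}) f = -18x^2 + 84x - 69
Δ Δ (D E_{-3/2}) f = -36x + 66
(2(Δ^2 D E_{-3/2})) f = -72x + 132


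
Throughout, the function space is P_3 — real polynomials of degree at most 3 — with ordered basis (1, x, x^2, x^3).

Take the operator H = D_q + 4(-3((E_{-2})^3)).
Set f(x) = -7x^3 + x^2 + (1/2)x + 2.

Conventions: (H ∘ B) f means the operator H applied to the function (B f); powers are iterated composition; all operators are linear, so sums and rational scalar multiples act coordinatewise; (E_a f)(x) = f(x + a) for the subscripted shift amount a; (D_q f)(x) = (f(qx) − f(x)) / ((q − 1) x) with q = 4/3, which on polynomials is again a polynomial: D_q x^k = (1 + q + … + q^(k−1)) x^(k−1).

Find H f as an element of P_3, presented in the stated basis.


D_q f = -(259/9)x^2 + (7/3)x + 1/2
E_{-2} f = -7x^3 + 43x^2 - (175/2)x + 61
E_{-2} E_{-2} f = -7x^3 + 85x^2 - (687/2)x + 464
E_{-2} E_{-2} E_{-2} f = -7x^3 + 127x^2 - (1535/2)x + 1547
(-3((E_{-2})^3)) f = 21x^3 - 381x^2 + (4605/2)x - 4641
(4(-3((E_{-2})^3))) f = 84x^3 - 1524x^2 + 9210x - 18564
(D_q + 4(-3((E_{-2})^3))) f = 84x^3 - (13975/9)x^2 + (27637/3)x - 37127/2

the result is g(x) = 84x^3 - (13975/9)x^2 + (27637/3)x - 37127/2


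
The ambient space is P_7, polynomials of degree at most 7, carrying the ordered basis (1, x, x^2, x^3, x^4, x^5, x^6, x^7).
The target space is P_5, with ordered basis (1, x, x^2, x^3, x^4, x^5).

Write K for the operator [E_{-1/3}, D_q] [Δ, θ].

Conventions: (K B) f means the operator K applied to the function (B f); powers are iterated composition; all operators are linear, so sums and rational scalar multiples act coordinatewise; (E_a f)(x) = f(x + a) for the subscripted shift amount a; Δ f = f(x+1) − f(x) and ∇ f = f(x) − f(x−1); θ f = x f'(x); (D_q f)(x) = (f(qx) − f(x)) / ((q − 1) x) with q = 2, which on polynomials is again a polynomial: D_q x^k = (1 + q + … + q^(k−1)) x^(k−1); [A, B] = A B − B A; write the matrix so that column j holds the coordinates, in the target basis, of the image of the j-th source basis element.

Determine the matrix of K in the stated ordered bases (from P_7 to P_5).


the matrix is [[0, 0, 0, -1, -20/9, -85/27, -98/27, -301/81]; [0, 0, 0, 0, -20/3, -55/3, -278/9, -371/9]; [0, 0, 0, 0, 0, -85/3, -278/3, -4879/27]; [0, 0, 0, 0, 0, 0, -98, -371]; [0, 0, 0, 0, 0, 0, 0, -301]; [0, 0, 0, 0, 0, 0, 0, 0]] (rows listed top to bottom)

image of 1: 0
image of x: 0
image of x^2: 0
image of x^3: -1
image of x^4: -(20/3)x - 20/9
image of x^5: -(85/3)x^2 - (55/3)x - 85/27
image of x^6: -98x^3 - (278/3)x^2 - (278/9)x - 98/27
image of x^7: -301x^4 - 371x^3 - (4879/27)x^2 - (371/9)x - 301/81
each image's coordinates form column j of the matrix


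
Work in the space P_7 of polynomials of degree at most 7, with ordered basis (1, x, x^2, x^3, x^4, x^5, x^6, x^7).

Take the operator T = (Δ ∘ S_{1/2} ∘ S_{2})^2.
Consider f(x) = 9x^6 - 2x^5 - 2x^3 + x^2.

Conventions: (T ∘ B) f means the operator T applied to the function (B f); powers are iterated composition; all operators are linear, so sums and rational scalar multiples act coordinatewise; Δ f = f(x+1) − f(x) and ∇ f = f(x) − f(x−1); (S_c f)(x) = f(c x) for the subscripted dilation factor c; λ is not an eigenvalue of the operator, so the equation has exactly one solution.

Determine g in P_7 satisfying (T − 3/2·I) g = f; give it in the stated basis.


g(x) = -6x^6 + (4/3)x^5 - 120x^4 - (4148/9)x^3 - (5242/3)x^2 - (13264/3)x - 16544/3

write g with unknown coordinates in the stated basis and equate coefficients in (T − 3/2·I) g = f
solving from the highest basis element down gives g = -6x^6 + (4/3)x^5 - 120x^4 - (4148/9)x^3 - (5242/3)x^2 - (13264/3)x - 16544/3
check: T g = -180x^4 - (2080/3)x^3 - 2620x^2 - 6632x - 8272
so T g − 3/2·g = 9x^6 - 2x^5 - 2x^3 + x^2 = f ✓
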